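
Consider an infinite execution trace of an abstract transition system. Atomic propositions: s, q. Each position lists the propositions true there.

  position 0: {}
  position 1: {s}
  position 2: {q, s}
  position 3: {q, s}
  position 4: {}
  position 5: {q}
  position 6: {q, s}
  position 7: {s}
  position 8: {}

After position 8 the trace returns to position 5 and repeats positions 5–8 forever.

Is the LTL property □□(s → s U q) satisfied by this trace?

□(s → s U q) must hold at every position from 0 onward. It fails at position 0, so □□(s → s U q) is false.

Does not hold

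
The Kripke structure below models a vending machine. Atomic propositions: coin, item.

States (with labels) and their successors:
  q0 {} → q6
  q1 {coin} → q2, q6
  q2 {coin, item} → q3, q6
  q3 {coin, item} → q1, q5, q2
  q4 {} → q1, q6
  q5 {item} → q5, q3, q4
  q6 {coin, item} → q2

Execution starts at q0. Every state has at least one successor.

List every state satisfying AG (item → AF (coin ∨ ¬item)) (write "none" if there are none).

none

States satisfying item → AF (coin ∨ ¬item): {q0, q1, q2, q3, q4, q6}.
States satisfying AG (item → AF (coin ∨ ¬item)): ∅.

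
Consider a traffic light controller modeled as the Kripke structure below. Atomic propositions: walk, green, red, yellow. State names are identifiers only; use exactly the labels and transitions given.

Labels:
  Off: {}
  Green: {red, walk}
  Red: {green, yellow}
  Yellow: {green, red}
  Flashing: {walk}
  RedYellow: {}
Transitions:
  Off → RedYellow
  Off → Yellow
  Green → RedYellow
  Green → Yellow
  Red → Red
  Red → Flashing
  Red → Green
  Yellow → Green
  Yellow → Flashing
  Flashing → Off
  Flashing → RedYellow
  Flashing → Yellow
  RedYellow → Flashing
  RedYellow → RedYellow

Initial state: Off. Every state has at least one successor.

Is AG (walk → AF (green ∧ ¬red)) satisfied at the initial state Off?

States satisfying walk → AF (green ∧ ¬red): {Off, Red, Yellow, RedYellow}.
States satisfying AG (walk → AF (green ∧ ¬red)): ∅.
Flashing is reachable from Off and violates walk → AF (green ∧ ¬red), so AG fails at Off.
Off ∉ Sat(AG (walk → AF (green ∧ ¬red))).

Does not hold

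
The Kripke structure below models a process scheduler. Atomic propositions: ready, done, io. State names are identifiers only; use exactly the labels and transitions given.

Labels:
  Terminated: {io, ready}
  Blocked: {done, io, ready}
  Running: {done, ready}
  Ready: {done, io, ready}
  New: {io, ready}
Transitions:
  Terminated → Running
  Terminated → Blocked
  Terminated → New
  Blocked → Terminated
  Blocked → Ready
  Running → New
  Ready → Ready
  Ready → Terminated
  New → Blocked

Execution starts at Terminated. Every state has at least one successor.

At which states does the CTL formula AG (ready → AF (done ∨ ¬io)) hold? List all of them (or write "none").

States satisfying ready → AF (done ∨ ¬io): {Terminated, Blocked, Running, Ready, New}.
States satisfying AG (ready → AF (done ∨ ¬io)): {Terminated, Blocked, Running, Ready, New}.

{Terminated, Blocked, Running, Ready, New}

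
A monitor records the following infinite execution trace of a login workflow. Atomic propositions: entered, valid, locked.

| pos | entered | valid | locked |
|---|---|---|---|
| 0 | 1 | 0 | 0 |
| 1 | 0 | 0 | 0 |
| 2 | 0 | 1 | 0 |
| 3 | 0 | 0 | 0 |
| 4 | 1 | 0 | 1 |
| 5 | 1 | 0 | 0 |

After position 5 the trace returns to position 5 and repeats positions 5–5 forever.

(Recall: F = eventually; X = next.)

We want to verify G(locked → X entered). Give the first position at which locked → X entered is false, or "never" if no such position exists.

never

locked → X entered holds at every position 0..5, and those are all the positions the trace ever visits, so the invariant G(locked → X entered) is never violated.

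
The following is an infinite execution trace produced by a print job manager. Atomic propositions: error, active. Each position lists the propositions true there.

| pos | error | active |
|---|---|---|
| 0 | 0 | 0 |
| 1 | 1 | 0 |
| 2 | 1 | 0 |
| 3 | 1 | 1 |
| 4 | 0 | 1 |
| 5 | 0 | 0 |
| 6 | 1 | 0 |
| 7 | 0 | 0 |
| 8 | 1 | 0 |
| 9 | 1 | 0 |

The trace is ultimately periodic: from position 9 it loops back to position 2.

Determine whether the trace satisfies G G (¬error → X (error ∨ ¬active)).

Yes

G (¬error → X (error ∨ ¬active)) holds at every position 0..9, and those are all positions ever visited, so G G (¬error → X (error ∨ ¬active)) holds.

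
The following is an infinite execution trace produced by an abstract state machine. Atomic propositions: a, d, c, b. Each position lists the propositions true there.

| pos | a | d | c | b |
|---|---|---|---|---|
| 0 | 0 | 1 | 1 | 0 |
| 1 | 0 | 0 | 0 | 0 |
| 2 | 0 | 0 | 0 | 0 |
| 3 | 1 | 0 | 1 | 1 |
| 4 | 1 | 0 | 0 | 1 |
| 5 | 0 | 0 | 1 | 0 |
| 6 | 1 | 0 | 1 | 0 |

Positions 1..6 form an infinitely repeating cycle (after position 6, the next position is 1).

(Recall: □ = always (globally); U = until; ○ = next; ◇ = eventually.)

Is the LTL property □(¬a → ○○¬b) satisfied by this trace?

No

¬a → ○○¬b must hold at every position from 0 onward. It fails at position 1, so □(¬a → ○○¬b) is false.
Positions where ¬a holds: 0, 1, 2, 5.
Check ○○¬b at each: 0→ok, 1→fails, 2→fails, 5→ok.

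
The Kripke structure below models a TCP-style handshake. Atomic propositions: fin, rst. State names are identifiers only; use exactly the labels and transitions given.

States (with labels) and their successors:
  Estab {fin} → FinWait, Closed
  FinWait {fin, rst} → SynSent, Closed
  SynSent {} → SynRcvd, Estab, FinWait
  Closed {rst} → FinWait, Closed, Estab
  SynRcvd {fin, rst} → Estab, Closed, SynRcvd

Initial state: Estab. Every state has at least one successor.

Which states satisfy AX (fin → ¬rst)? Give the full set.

States satisfying fin → ¬rst: {Estab, SynSent, Closed}.
States satisfying AX (fin → ¬rst): {FinWait}.

{FinWait}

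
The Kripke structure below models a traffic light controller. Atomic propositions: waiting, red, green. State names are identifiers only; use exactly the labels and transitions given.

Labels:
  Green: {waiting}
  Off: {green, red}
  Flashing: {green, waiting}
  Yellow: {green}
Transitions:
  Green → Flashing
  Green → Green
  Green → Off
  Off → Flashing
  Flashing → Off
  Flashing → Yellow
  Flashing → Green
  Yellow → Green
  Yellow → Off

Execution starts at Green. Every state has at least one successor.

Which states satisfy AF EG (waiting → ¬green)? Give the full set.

{Green, Yellow}

States satisfying EG (waiting → ¬green): {Green, Yellow}.
States satisfying AF EG (waiting → ¬green): {Green, Yellow}.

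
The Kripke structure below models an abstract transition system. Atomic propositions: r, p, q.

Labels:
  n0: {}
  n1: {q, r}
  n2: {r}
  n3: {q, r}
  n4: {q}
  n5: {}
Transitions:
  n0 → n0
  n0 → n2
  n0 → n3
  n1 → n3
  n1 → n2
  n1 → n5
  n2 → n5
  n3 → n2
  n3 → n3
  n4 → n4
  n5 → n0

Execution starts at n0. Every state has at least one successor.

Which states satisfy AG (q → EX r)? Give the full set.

States satisfying q → EX r: {n0, n1, n2, n3, n5}.
States satisfying AG (q → EX r): {n0, n1, n2, n3, n5}.

{n0, n1, n2, n3, n5}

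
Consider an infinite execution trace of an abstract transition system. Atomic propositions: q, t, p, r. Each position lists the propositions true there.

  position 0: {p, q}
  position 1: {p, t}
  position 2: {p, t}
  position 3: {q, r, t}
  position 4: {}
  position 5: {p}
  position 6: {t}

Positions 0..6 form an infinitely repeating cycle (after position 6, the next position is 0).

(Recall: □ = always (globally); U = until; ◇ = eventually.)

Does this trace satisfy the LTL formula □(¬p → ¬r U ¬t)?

No

¬p → ¬r U ¬t must hold at every position from 0 onward. It fails at position 3, so □(¬p → ¬r U ¬t) is false.
Positions where ¬p holds: 3, 4, 6.
Check ¬r U ¬t at each: 3→fails, 4→ok, 6→ok.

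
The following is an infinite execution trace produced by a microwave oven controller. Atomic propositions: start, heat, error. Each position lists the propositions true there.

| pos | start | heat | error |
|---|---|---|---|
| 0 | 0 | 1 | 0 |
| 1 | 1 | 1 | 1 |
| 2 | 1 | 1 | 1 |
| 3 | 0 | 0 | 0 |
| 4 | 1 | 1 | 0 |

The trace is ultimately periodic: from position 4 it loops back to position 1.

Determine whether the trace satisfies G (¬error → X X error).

¬error → X X error holds at every position 0..4, and those are all positions ever visited, so G (¬error → X X error) holds.
Positions where ¬error holds: 0, 3, 4.
Check X X error at each: 0→ok, 3→ok, 4→ok.

Yes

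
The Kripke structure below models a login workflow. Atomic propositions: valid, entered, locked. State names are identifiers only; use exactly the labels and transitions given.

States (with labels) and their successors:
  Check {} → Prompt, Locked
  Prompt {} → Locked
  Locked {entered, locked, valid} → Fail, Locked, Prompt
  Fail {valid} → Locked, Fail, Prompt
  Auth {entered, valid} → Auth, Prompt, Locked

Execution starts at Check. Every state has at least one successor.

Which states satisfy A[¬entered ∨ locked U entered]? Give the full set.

{Check, Prompt, Locked, Auth}

States satisfying ¬entered ∨ locked: {Check, Prompt, Locked, Fail}.
States satisfying entered: {Locked, Auth}.
States satisfying A[¬entered ∨ locked U entered]: {Check, Prompt, Locked, Auth}.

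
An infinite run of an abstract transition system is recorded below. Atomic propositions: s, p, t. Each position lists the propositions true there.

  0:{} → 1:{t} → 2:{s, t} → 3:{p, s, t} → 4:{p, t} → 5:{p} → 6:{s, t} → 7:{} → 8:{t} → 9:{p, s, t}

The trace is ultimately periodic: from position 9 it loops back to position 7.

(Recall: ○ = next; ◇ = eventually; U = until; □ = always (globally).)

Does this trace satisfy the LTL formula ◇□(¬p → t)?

□(¬p → t) is false at every position 0..9, so it never becomes true and ◇□(¬p → t) fails.

Does not hold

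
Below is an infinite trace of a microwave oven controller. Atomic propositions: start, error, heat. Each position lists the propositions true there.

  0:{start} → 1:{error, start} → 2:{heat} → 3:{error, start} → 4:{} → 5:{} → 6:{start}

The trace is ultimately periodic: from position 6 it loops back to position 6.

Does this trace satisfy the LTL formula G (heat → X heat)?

heat → X heat must hold at every position from 0 onward. It fails at position 2, so G (heat → X heat) is false.
Positions where heat holds: 2.
Check X heat at each: 2→fails.

No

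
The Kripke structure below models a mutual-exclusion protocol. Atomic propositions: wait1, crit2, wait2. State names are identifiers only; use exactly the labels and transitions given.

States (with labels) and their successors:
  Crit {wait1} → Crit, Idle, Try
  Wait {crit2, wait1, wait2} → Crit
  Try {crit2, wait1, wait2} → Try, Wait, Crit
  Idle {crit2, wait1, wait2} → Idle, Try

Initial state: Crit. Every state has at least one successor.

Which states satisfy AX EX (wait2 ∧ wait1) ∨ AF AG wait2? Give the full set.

{Crit, Wait, Idle}

States satisfying EX (wait2 ∧ wait1): {Crit, Try, Idle}.
States satisfying AX EX (wait2 ∧ wait1): {Crit, Wait, Idle}.
States satisfying AG wait2: ∅.
States satisfying AF AG wait2: ∅.
States satisfying AX EX (wait2 ∧ wait1) ∨ AF AG wait2: {Crit, Wait, Idle}.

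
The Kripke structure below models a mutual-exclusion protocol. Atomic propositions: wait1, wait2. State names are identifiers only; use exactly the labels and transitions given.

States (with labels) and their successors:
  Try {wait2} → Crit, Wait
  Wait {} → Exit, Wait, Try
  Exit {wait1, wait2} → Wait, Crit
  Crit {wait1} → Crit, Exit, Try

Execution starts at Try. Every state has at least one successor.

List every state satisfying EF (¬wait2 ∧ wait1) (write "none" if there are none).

{Try, Wait, Exit, Crit}

States satisfying ¬wait2 ∧ wait1: {Crit}.
States satisfying EF (¬wait2 ∧ wait1): {Try, Wait, Exit, Crit}.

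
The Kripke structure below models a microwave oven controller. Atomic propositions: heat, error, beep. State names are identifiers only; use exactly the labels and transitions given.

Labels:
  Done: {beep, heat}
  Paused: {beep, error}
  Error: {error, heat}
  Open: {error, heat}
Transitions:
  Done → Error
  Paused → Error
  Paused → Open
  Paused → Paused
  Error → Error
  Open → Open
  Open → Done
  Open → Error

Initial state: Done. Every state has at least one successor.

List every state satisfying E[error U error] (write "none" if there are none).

States satisfying error: {Paused, Error, Open}.
States satisfying E[error U error]: {Paused, Error, Open}.

{Paused, Error, Open}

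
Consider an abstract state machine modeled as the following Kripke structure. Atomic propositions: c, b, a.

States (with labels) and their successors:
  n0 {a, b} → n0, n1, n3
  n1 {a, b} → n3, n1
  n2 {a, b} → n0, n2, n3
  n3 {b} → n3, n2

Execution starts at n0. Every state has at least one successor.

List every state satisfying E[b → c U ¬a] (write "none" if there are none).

{n3}

States satisfying b → c: ∅.
States satisfying ¬a: {n3}.
States satisfying E[b → c U ¬a]: {n3}.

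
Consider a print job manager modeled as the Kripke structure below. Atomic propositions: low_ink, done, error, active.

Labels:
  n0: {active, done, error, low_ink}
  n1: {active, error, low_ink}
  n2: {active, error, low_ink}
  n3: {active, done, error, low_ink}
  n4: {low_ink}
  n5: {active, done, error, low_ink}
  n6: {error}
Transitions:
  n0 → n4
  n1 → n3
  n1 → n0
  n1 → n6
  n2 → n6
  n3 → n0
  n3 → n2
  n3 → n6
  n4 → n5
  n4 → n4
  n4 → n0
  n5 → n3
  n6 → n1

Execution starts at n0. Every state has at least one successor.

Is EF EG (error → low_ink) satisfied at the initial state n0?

States satisfying EG (error → low_ink): {n0, n1, n3, n4, n5}.
States satisfying EF EG (error → low_ink): {n0, n1, n2, n3, n4, n5, n6}.
Some path from n0 reaches a state where EG (error → low_ink) holds.
n0 ∈ Sat(EF EG (error → low_ink)).

Yes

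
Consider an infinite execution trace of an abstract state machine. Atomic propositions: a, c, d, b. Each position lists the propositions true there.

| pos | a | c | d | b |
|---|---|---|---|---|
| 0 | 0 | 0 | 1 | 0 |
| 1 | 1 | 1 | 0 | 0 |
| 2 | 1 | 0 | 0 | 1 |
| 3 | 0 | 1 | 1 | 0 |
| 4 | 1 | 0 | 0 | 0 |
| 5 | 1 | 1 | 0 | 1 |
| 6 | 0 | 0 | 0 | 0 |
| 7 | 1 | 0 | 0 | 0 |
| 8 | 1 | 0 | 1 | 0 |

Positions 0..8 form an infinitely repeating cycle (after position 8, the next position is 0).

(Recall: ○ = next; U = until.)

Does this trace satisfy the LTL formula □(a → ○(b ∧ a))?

a → ○(b ∧ a) must hold at every position from 0 onward. It fails at position 2, so □(a → ○(b ∧ a)) is false.
Positions where a holds: 1, 2, 4, 5, 7, 8.
Check ○(b ∧ a) at each: 1→ok, 2→fails, 4→ok, 5→fails, 7→fails, 8→fails.

Does not hold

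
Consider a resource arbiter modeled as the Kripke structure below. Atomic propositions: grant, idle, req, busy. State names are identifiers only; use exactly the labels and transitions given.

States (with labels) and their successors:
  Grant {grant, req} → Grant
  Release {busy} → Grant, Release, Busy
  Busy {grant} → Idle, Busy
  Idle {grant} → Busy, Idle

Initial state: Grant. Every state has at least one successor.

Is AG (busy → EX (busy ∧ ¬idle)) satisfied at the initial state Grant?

States satisfying busy → EX (busy ∧ ¬idle): {Grant, Release, Busy, Idle}.
States satisfying AG (busy → EX (busy ∧ ¬idle)): {Grant, Release, Busy, Idle}.
Every state reachable from Grant satisfies busy → EX (busy ∧ ¬idle).
Grant ∈ Sat(AG (busy → EX (busy ∧ ¬idle))).

Satisfied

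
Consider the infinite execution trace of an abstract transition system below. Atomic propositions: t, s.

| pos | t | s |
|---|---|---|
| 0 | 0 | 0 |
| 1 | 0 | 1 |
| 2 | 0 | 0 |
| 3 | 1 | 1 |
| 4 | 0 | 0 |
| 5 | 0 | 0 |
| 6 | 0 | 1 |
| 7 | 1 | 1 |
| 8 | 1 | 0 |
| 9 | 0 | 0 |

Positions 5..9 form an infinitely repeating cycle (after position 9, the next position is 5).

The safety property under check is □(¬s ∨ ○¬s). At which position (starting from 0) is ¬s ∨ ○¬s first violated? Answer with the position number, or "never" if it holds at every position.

Check ¬s ∨ ○¬s at each position in order: 0 ✓, 1 ✓, 2 ✓, 3 ✓, 4 ✓, 5 ✓.
At position 6 the labels are {s} and the next position 7 has {s, t}, so ¬s ∨ ○¬s is false there. This is the first violation.

6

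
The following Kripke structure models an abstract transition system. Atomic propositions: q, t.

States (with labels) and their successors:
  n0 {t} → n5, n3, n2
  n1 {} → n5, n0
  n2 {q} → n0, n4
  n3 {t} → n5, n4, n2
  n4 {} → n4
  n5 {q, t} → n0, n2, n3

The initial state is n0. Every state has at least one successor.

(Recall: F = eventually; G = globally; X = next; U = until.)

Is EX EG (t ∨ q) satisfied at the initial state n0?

Yes

States satisfying EG (t ∨ q): {n0, n2, n3, n5}.
States satisfying EX EG (t ∨ q): {n0, n1, n2, n3, n5}.
n0 ∈ Sat(EX EG (t ∨ q)).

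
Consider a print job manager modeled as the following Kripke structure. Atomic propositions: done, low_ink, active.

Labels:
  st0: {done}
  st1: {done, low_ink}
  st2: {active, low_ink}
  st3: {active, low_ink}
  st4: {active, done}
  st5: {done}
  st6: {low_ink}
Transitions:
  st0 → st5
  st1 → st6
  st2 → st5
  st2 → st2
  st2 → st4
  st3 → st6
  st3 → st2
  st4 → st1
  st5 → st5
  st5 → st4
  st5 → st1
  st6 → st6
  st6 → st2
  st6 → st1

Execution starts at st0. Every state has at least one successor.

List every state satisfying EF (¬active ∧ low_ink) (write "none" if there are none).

States satisfying ¬active ∧ low_ink: {st1, st6}.
States satisfying EF (¬active ∧ low_ink): {st0, st1, st2, st3, st4, st5, st6}.

{st0, st1, st2, st3, st4, st5, st6}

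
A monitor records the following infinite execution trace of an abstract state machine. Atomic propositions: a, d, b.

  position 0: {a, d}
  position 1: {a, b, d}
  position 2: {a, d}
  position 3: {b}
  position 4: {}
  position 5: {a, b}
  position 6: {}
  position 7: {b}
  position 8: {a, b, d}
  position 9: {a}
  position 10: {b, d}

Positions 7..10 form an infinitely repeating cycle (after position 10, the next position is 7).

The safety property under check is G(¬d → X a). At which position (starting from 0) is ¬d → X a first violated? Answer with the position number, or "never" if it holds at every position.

3

Check ¬d → X a at each position in order: 0 ✓, 1 ✓, 2 ✓.
At position 3 the labels are {b} and the next position 4 has {}, so ¬d → X a is false there. This is the first violation.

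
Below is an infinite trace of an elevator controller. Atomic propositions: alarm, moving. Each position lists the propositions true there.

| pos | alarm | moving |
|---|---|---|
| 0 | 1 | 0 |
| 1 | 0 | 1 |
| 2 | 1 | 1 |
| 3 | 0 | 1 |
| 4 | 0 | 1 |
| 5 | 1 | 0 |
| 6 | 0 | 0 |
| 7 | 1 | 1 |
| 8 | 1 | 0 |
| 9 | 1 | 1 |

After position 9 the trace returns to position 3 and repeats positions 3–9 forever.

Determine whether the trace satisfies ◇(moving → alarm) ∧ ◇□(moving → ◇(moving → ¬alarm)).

Holds

moving → alarm holds at position 0, which is reachable from 0, so ◇(moving → alarm) holds.
□(moving → ◇(moving → ¬alarm)) holds at position 0, which is reachable from 0, so ◇□(moving → ◇(moving → ¬alarm)) holds.
At position 0: ◇(moving → alarm) is true; ◇□(moving → ◇(moving → ¬alarm)) is true; so ◇(moving → alarm) ∧ ◇□(moving → ◇(moving → ¬alarm)) is true.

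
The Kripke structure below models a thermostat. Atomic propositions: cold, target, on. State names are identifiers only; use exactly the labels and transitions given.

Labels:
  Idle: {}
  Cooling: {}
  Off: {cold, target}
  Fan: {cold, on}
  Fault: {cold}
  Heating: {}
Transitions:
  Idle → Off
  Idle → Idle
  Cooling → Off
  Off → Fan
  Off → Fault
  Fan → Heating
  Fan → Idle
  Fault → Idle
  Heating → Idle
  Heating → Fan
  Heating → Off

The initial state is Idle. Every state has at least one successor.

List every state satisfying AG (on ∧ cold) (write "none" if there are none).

States satisfying on ∧ cold: {Fan}.
States satisfying AG (on ∧ cold): ∅.

none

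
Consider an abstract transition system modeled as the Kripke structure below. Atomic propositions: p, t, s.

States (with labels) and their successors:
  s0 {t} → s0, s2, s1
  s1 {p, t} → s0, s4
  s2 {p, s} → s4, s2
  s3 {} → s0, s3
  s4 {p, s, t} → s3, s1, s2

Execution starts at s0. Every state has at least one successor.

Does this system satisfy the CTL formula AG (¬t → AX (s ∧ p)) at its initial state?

Violated

States satisfying ¬t → AX (s ∧ p): {s0, s1, s2, s4}.
States satisfying AG (¬t → AX (s ∧ p)): ∅.
s3 is reachable from s0 and violates ¬t → AX (s ∧ p), so AG fails at s0.
s0 ∉ Sat(AG (¬t → AX (s ∧ p))).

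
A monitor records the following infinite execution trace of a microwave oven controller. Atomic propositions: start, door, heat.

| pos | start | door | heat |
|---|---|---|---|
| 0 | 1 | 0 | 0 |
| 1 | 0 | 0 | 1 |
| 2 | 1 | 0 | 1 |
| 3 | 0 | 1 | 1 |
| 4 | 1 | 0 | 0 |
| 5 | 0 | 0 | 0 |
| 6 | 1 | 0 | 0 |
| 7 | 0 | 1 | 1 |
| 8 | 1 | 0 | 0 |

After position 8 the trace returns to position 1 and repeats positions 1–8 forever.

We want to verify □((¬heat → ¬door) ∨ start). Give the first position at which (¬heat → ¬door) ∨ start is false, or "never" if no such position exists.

never

(¬heat → ¬door) ∨ start holds at every position 0..8, and those are all the positions the trace ever visits, so the invariant □((¬heat → ¬door) ∨ start) is never violated.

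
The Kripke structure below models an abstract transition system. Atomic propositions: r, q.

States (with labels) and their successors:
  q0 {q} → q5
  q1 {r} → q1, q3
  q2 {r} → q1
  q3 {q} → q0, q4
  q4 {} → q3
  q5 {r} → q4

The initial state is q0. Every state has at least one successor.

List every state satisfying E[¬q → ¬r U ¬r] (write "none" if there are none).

{q0, q3, q4}

States satisfying ¬q → ¬r: {q0, q3, q4}.
States satisfying ¬r: {q0, q3, q4}.
States satisfying E[¬q → ¬r U ¬r]: {q0, q3, q4}.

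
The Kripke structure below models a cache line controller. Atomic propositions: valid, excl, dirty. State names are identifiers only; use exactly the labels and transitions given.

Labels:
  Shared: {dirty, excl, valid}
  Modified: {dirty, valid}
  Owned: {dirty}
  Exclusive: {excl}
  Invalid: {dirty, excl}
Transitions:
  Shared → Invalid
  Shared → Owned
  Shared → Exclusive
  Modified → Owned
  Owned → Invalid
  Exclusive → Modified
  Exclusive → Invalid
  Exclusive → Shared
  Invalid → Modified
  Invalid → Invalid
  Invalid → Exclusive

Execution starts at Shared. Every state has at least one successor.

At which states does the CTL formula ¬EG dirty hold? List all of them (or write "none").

{Exclusive}

States satisfying dirty: {Shared, Modified, Owned, Invalid}.
States satisfying EG dirty: {Shared, Modified, Owned, Invalid}.
States satisfying ¬EG dirty: {Exclusive}.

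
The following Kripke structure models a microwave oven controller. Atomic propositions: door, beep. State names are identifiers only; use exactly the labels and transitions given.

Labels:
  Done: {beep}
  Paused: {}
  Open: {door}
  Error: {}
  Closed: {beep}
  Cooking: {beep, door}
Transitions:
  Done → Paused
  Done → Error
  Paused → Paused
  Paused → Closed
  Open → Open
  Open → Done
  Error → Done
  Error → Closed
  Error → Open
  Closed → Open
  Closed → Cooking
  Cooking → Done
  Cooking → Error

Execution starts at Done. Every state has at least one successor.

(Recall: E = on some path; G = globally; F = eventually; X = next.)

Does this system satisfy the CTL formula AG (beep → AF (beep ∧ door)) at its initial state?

States satisfying beep → AF (beep ∧ door): {Paused, Open, Error, Cooking}.
States satisfying AG (beep → AF (beep ∧ door)): ∅.
Closed is reachable from Done and violates beep → AF (beep ∧ door), so AG fails at Done.
Done ∉ Sat(AG (beep → AF (beep ∧ door))).

Violated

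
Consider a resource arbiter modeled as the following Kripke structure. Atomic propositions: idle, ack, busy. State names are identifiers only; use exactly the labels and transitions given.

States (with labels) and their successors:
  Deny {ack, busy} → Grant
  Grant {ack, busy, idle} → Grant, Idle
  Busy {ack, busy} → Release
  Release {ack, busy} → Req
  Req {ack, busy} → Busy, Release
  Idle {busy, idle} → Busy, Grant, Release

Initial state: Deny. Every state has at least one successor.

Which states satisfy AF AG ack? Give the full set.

{Busy, Release, Req}

States satisfying AG ack: {Busy, Release, Req}.
States satisfying AF AG ack: {Busy, Release, Req}.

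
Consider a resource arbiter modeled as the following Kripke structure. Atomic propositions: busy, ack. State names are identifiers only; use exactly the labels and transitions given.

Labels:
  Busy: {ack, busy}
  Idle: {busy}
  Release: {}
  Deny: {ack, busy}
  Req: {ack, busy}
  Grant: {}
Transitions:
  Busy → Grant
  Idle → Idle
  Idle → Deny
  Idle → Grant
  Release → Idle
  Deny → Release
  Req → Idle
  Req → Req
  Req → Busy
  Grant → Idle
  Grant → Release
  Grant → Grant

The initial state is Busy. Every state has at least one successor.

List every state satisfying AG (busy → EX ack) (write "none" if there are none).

States satisfying busy → EX ack: {Idle, Release, Req, Grant}.
States satisfying AG (busy → EX ack): ∅.

none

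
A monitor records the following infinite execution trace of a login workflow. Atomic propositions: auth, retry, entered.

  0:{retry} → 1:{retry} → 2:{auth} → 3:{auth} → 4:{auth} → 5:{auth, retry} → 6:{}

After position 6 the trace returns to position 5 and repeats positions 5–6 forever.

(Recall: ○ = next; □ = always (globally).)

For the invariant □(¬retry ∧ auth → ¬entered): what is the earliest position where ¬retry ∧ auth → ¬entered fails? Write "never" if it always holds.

¬retry ∧ auth → ¬entered holds at every position 0..6, and those are all the positions the trace ever visits, so the invariant □(¬retry ∧ auth → ¬entered) is never violated.

never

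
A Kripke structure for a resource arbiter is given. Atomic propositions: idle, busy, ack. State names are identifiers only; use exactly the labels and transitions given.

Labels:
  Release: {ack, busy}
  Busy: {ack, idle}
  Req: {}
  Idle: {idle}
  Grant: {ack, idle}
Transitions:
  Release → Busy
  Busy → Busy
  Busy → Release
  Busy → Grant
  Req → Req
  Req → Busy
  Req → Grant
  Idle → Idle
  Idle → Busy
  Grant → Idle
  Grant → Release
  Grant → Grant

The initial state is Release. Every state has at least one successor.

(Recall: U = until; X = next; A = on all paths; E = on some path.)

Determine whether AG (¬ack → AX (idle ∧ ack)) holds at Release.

States satisfying ¬ack → AX (idle ∧ ack): {Release, Busy, Grant}.
States satisfying AG (¬ack → AX (idle ∧ ack)): ∅.
Idle is reachable from Release and violates ¬ack → AX (idle ∧ ack), so AG fails at Release.
Release ∉ Sat(AG (¬ack → AX (idle ∧ ack))).

No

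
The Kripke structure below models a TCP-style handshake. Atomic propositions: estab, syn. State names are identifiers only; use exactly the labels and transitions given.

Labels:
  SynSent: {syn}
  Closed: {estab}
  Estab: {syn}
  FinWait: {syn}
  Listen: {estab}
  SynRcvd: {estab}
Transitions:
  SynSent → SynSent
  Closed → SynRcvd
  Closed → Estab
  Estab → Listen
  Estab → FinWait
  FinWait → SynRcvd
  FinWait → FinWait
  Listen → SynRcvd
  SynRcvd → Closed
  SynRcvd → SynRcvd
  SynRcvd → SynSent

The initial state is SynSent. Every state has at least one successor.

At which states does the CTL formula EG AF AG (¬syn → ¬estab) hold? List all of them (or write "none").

States satisfying AF AG (¬syn → ¬estab): {SynSent}.
States satisfying EG AF AG (¬syn → ¬estab): {SynSent}.

{SynSent}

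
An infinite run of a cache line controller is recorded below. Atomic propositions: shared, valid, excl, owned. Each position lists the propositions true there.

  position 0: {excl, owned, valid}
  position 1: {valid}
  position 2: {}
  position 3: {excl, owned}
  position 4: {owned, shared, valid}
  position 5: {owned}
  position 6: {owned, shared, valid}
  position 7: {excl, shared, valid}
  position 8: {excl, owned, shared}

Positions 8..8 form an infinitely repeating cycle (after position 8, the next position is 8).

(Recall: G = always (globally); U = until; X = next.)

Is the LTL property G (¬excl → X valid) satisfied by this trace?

¬excl → X valid must hold at every position from 0 onward. It fails at position 1, so G (¬excl → X valid) is false.
Positions where ¬excl holds: 1, 2, 4, 5, 6.
Check X valid at each: 1→fails, 2→fails, 4→fails, 5→ok, 6→ok.

Does not hold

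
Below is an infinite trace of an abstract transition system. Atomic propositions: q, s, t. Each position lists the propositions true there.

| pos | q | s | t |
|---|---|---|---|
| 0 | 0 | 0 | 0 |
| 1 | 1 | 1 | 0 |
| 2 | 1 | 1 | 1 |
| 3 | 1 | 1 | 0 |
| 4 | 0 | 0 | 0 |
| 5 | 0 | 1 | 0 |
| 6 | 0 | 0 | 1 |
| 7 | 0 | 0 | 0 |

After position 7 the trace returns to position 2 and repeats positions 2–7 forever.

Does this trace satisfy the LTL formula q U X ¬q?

Walking from position 0: at position 0, X ¬q has not yet held and q fails, so q U X ¬q is false.

Does not hold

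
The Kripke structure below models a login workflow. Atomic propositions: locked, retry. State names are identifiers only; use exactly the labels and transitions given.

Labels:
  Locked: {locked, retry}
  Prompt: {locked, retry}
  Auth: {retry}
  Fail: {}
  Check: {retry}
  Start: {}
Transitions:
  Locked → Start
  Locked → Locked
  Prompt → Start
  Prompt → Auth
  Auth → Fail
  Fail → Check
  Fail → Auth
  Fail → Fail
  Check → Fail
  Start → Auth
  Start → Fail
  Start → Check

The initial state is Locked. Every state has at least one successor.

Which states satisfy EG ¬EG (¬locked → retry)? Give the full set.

States satisfying ¬EG (¬locked → retry): {Prompt, Auth, Fail, Check, Start}.
States satisfying EG ¬EG (¬locked → retry): {Prompt, Auth, Fail, Check, Start}.

{Prompt, Auth, Fail, Check, Start}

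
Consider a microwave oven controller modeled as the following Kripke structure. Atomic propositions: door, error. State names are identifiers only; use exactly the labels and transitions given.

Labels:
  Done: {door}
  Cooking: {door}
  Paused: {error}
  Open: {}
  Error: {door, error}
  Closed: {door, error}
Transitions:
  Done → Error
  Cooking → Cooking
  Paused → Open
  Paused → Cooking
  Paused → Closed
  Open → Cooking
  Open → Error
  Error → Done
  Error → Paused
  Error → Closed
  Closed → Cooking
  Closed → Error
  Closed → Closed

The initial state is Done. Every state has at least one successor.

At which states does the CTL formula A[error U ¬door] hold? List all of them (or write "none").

{Paused, Open}

States satisfying error: {Paused, Error, Closed}.
States satisfying ¬door: {Paused, Open}.
States satisfying A[error U ¬door]: {Paused, Open}.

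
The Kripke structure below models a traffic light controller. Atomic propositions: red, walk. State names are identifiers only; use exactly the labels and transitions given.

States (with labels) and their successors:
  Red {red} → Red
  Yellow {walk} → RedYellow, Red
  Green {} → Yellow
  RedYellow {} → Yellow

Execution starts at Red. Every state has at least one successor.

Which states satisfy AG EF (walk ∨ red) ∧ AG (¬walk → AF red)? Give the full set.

States satisfying EF (walk ∨ red): {Red, Yellow, Green, RedYellow}.
States satisfying AG EF (walk ∨ red): {Red, Yellow, Green, RedYellow}.
States satisfying ¬walk → AF red: {Red, Yellow}.
States satisfying AG (¬walk → AF red): {Red}.
States satisfying AG EF (walk ∨ red) ∧ AG (¬walk → AF red): {Red}.

{Red}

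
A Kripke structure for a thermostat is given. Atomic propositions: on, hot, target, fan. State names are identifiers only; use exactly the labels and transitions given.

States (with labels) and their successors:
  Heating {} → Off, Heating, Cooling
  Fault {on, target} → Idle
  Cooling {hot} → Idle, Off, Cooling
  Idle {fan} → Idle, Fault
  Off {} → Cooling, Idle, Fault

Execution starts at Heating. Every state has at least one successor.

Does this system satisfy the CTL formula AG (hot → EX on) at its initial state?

Violated

States satisfying hot → EX on: {Heating, Fault, Idle, Off}.
States satisfying AG (hot → EX on): {Fault, Idle}.
Cooling is reachable from Heating and violates hot → EX on, so AG fails at Heating.
Heating ∉ Sat(AG (hot → EX on)).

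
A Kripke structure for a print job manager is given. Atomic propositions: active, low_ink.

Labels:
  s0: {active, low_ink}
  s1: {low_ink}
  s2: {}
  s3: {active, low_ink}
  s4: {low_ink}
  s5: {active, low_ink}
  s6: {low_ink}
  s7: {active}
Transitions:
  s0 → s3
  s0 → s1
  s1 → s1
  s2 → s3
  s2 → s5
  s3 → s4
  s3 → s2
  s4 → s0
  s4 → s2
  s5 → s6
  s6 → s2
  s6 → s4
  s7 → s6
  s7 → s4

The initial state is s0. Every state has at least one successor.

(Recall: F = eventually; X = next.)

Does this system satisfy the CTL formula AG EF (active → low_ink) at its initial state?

Holds

States satisfying EF (active → low_ink): {s0, s1, s2, s3, s4, s5, s6, s7}.
States satisfying AG EF (active → low_ink): {s0, s1, s2, s3, s4, s5, s6, s7}.
Every state reachable from s0 satisfies EF (active → low_ink).
s0 ∈ Sat(AG EF (active → low_ink)).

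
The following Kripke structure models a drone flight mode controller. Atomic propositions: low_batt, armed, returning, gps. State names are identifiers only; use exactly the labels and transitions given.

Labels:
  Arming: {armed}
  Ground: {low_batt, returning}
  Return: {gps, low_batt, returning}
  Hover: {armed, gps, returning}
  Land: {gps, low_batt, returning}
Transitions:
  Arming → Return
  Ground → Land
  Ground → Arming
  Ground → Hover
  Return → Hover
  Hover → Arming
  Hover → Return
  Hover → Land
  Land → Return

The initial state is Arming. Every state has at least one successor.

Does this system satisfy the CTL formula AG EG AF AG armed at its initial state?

States satisfying EG AF AG armed: ∅.
States satisfying AG EG AF AG armed: ∅.
Arming is reachable from Arming and violates EG AF AG armed, so AG fails at Arming.
Arming ∉ Sat(AG EG AF AG armed).

Does not hold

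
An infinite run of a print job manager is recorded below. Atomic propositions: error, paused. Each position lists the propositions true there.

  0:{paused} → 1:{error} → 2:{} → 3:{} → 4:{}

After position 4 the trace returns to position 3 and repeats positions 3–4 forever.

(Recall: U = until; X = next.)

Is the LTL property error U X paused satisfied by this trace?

Walking from position 0: at position 0, X paused has not yet held and error fails, so error U X paused is false.

Violated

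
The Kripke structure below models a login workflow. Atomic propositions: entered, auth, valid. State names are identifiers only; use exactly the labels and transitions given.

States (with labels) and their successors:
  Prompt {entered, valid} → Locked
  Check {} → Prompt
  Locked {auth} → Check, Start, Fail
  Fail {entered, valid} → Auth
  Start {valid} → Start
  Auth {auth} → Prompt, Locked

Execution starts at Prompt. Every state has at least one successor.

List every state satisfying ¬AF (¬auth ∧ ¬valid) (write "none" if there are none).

{Prompt, Locked, Fail, Start, Auth}

States satisfying ¬auth ∧ ¬valid: {Check}.
States satisfying AF (¬auth ∧ ¬valid): {Check}.
States satisfying ¬AF (¬auth ∧ ¬valid): {Prompt, Locked, Fail, Start, Auth}.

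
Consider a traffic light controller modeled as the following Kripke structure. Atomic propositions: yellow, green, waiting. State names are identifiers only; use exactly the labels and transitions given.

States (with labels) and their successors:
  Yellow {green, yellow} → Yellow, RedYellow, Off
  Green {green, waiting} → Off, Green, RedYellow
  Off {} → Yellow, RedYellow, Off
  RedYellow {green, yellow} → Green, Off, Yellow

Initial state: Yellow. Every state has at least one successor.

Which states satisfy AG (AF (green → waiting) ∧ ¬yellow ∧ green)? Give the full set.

none

States satisfying AF (green → waiting) ∧ ¬yellow ∧ green: {Green}.
States satisfying AG (AF (green → waiting) ∧ ¬yellow ∧ green): ∅.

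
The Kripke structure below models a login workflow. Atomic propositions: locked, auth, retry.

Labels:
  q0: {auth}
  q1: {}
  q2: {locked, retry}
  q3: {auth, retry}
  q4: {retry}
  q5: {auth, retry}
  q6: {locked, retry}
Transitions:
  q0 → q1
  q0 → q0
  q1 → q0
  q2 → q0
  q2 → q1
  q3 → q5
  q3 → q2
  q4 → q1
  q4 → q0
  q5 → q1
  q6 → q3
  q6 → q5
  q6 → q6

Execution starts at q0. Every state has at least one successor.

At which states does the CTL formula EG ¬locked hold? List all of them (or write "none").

States satisfying ¬locked: {q0, q1, q3, q4, q5}.
States satisfying EG ¬locked: {q0, q1, q3, q4, q5}.

{q0, q1, q3, q4, q5}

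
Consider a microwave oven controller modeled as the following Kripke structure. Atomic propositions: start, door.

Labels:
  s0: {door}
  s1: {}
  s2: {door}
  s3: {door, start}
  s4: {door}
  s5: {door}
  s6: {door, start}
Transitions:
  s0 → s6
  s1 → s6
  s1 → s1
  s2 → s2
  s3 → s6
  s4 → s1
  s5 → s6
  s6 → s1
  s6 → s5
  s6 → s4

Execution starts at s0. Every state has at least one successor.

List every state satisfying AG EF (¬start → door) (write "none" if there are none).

{s0, s1, s2, s3, s4, s5, s6}

States satisfying EF (¬start → door): {s0, s1, s2, s3, s4, s5, s6}.
States satisfying AG EF (¬start → door): {s0, s1, s2, s3, s4, s5, s6}.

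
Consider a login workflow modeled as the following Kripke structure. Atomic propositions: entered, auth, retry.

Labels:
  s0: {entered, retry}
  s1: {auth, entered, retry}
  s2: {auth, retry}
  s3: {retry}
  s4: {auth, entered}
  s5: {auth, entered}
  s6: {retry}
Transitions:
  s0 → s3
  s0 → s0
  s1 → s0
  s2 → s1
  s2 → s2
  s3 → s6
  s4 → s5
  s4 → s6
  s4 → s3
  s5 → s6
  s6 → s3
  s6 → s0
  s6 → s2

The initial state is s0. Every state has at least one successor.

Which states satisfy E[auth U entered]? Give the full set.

{s0, s1, s2, s4, s5}

States satisfying auth: {s1, s2, s4, s5}.
States satisfying entered: {s0, s1, s4, s5}.
States satisfying E[auth U entered]: {s0, s1, s2, s4, s5}.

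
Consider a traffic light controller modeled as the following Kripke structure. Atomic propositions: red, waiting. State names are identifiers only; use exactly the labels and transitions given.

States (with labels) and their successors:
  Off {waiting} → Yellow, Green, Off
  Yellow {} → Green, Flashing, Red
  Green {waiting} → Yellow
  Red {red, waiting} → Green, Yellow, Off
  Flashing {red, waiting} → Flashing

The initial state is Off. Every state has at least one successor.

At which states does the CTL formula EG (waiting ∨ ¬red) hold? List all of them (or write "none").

{Off, Yellow, Green, Red, Flashing}

States satisfying waiting ∨ ¬red: {Off, Yellow, Green, Red, Flashing}.
States satisfying EG (waiting ∨ ¬red): {Off, Yellow, Green, Red, Flashing}.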